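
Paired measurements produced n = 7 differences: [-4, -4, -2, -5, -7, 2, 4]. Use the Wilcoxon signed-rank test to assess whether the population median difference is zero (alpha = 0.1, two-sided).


Step 1: Drop any zero differences (none here) and take |d_i|.
|d| = [4, 4, 2, 5, 7, 2, 4]
Step 2: Midrank |d_i| (ties get averaged ranks).
ranks: |4|->4, |4|->4, |2|->1.5, |5|->6, |7|->7, |2|->1.5, |4|->4
Step 3: Attach original signs; sum ranks with positive sign and with negative sign.
W+ = 1.5 + 4 = 5.5
W- = 4 + 4 + 1.5 + 6 + 7 = 22.5
(Check: W+ + W- = 28 should equal n(n+1)/2 = 28.)
Step 4: Test statistic W = min(W+, W-) = 5.5.
Step 5: Ties in |d|, so use the tie-corrected normal approximation.
        E[W] = n(n+1)/4 = 7*8/4 = 14.
        Tie groups: |d|=2 (t=2), |d|=4 (t=3); sum(t^3 - t) = 30.
        Var[W] = n(n+1)(2n+1)/24 - sum(t^3-t)/48 = 840/24 - 30/48 = 34.375.
        z = (W - E[W]) / sqrt(Var[W]) = (5.5 - 14) / 5.8630 = -1.4498.
        Two-sided p = 2*Phi(z) = 0.147124.
Step 6: alpha = 0.1. fail to reject H0.

W+ = 5.5, W- = 22.5, W = min = 5.5, p = 0.147124, fail to reject H0.


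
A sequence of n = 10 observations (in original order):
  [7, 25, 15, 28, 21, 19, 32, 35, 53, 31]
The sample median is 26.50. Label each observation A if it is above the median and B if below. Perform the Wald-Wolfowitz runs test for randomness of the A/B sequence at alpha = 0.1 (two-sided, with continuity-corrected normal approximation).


Step 1: Compute median = 26.50; label A = above, B = below.
Labels in order: BBBABBAAAA  (n_A = 5, n_B = 5)
Step 2: Count runs R = 4.
Step 3: Under H0 (random ordering), E[R] = 2*n_A*n_B/(n_A+n_B) + 1 = 2*5*5/10 + 1 = 6.0000.
        Var[R] = 2*n_A*n_B*(2*n_A*n_B - n_A - n_B) / ((n_A+n_B)^2 * (n_A+n_B-1)) = 2000/900 = 2.2222.
        SD[R] = 1.4907.
Step 4: Continuity-corrected z = (R + 0.5 - E[R]) / SD[R] = (4 + 0.5 - 6.0000) / 1.4907 = -1.0062.
Step 5: Two-sided p-value via normal approximation = 2*(1 - Phi(|z|)) = 0.314305.
Step 6: alpha = 0.1. fail to reject H0.

R = 4, z = -1.0062, p = 0.314305, fail to reject H0.


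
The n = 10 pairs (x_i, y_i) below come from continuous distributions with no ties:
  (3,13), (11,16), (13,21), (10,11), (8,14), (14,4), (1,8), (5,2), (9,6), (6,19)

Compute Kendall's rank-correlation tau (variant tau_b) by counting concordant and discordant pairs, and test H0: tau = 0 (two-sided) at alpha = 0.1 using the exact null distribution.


Step 1: Enumerate the 45 unordered pairs (i,j) with i<j and classify each by sign(x_j-x_i) * sign(y_j-y_i).
  (1,2):dx=+8,dy=+3->C; (1,3):dx=+10,dy=+8->C; (1,4):dx=+7,dy=-2->D; (1,5):dx=+5,dy=+1->C
  (1,6):dx=+11,dy=-9->D; (1,7):dx=-2,dy=-5->C; (1,8):dx=+2,dy=-11->D; (1,9):dx=+6,dy=-7->D
  (1,10):dx=+3,dy=+6->C; (2,3):dx=+2,dy=+5->C; (2,4):dx=-1,dy=-5->C; (2,5):dx=-3,dy=-2->C
  (2,6):dx=+3,dy=-12->D; (2,7):dx=-10,dy=-8->C; (2,8):dx=-6,dy=-14->C; (2,9):dx=-2,dy=-10->C
  (2,10):dx=-5,dy=+3->D; (3,4):dx=-3,dy=-10->C; (3,5):dx=-5,dy=-7->C; (3,6):dx=+1,dy=-17->D
  (3,7):dx=-12,dy=-13->C; (3,8):dx=-8,dy=-19->C; (3,9):dx=-4,dy=-15->C; (3,10):dx=-7,dy=-2->C
  (4,5):dx=-2,dy=+3->D; (4,6):dx=+4,dy=-7->D; (4,7):dx=-9,dy=-3->C; (4,8):dx=-5,dy=-9->C
  (4,9):dx=-1,dy=-5->C; (4,10):dx=-4,dy=+8->D; (5,6):dx=+6,dy=-10->D; (5,7):dx=-7,dy=-6->C
  (5,8):dx=-3,dy=-12->C; (5,9):dx=+1,dy=-8->D; (5,10):dx=-2,dy=+5->D; (6,7):dx=-13,dy=+4->D
  (6,8):dx=-9,dy=-2->C; (6,9):dx=-5,dy=+2->D; (6,10):dx=-8,dy=+15->D; (7,8):dx=+4,dy=-6->D
  (7,9):dx=+8,dy=-2->D; (7,10):dx=+5,dy=+11->C; (8,9):dx=+4,dy=+4->C; (8,10):dx=+1,dy=+17->C
  (9,10):dx=-3,dy=+13->D
Step 2: C = 26, D = 19, total pairs = 45.
Step 3: tau = (C - D)/(n(n-1)/2) = (26 - 19)/45 = 0.155556.
Step 4: Exact two-sided p-value (enumerate n! = 3628800 permutations of y under H0): p = 0.600654.
Step 5: alpha = 0.1. fail to reject H0.

tau_b = 0.1556 (C=26, D=19), p = 0.600654, fail to reject H0.


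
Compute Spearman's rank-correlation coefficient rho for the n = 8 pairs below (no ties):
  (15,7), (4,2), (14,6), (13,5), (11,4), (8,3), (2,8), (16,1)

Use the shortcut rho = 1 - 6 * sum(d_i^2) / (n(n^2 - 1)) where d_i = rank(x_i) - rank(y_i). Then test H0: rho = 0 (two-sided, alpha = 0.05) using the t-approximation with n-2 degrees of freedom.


Step 1: Rank x and y separately (midranks; no ties here).
rank(x): 15->7, 4->2, 14->6, 13->5, 11->4, 8->3, 2->1, 16->8
rank(y): 7->7, 2->2, 6->6, 5->5, 4->4, 3->3, 8->8, 1->1
Step 2: d_i = R_x(i) - R_y(i); compute d_i^2.
  (7-7)^2=0, (2-2)^2=0, (6-6)^2=0, (5-5)^2=0, (4-4)^2=0, (3-3)^2=0, (1-8)^2=49, (8-1)^2=49
sum(d^2) = 98.
Step 3: rho = 1 - 6*98 / (8*(8^2 - 1)) = 1 - 588/504 = -0.166667.
Step 4: Under H0, t = rho * sqrt((n-2)/(1-rho^2)) = -0.4140 ~ t(6).
Step 5: Two-sided p-value from the t-distribution with 6 df = 0.693239.
Step 6: alpha = 0.05. fail to reject H0.

rho = -0.1667, p = 0.693239, fail to reject H0 at alpha = 0.05.


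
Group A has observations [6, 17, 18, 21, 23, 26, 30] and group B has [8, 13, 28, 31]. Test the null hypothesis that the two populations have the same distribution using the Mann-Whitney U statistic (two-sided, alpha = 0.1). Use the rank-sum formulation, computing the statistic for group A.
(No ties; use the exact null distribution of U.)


Step 1: Combine and sort all 11 observations; assign midranks.
sorted (value, group): (6,X), (8,Y), (13,Y), (17,X), (18,X), (21,X), (23,X), (26,X), (28,Y), (30,X), (31,Y)
ranks: 6->1, 8->2, 13->3, 17->4, 18->5, 21->6, 23->7, 26->8, 28->9, 30->10, 31->11
Step 2: Rank sum for X: R1 = 1 + 4 + 5 + 6 + 7 + 8 + 10 = 41.
Step 3: U_X = R1 - n1(n1+1)/2 = 41 - 7*8/2 = 41 - 28 = 13.
       U_Y = n1*n2 - U_X = 28 - 13 = 15.
Step 4: No ties, so the exact null distribution of U (based on enumerating the C(11,7) = 330 equally likely rank assignments) gives the two-sided p-value.
Step 5: p-value = 0.927273; compare to alpha = 0.1. fail to reject H0.

U_X = 13, p = 0.927273, fail to reject H0 at alpha = 0.1.


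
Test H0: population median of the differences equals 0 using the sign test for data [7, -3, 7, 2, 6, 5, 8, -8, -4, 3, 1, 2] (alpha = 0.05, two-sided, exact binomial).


Step 1: Discard zero differences. Original n = 12; n_eff = number of nonzero differences = 12.
Nonzero differences (with sign): +7, -3, +7, +2, +6, +5, +8, -8, -4, +3, +1, +2
Step 2: Count signs: positive = 9, negative = 3.
Step 3: Under H0: P(positive) = 0.5, so the number of positives S ~ Bin(12, 0.5).
Step 4: Two-sided exact p-value = sum of Bin(12,0.5) probabilities at or below the observed probability = 0.145996.
Step 5: alpha = 0.05. fail to reject H0.

n_eff = 12, pos = 9, neg = 3, p = 0.145996, fail to reject H0.


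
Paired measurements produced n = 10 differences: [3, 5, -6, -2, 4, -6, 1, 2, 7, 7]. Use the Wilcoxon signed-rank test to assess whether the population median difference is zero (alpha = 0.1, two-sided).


Step 1: Drop any zero differences (none here) and take |d_i|.
|d| = [3, 5, 6, 2, 4, 6, 1, 2, 7, 7]
Step 2: Midrank |d_i| (ties get averaged ranks).
ranks: |3|->4, |5|->6, |6|->7.5, |2|->2.5, |4|->5, |6|->7.5, |1|->1, |2|->2.5, |7|->9.5, |7|->9.5
Step 3: Attach original signs; sum ranks with positive sign and with negative sign.
W+ = 4 + 6 + 5 + 1 + 2.5 + 9.5 + 9.5 = 37.5
W- = 7.5 + 2.5 + 7.5 = 17.5
(Check: W+ + W- = 55 should equal n(n+1)/2 = 55.)
Step 4: Test statistic W = min(W+, W-) = 17.5.
Step 5: Ties in |d|, so use the tie-corrected normal approximation.
        E[W] = n(n+1)/4 = 10*11/4 = 27.5.
        Tie groups: |d|=2 (t=2), |d|=6 (t=2), |d|=7 (t=2); sum(t^3 - t) = 18.
        Var[W] = n(n+1)(2n+1)/24 - sum(t^3-t)/48 = 2310/24 - 18/48 = 95.875.
        z = (W - E[W]) / sqrt(Var[W]) = (17.5 - 27.5) / 9.7916 = -1.0213.
        Two-sided p = 2*Phi(z) = 0.307119.
Step 6: alpha = 0.1. fail to reject H0.

W+ = 37.5, W- = 17.5, W = min = 17.5, p = 0.307119, fail to reject H0.


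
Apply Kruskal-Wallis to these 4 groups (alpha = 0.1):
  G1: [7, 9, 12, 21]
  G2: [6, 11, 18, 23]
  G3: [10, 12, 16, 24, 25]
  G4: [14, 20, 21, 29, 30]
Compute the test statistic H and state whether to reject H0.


Step 1: Combine all N = 18 observations and assign midranks.
sorted (value, group, rank): (6,G2,1), (7,G1,2), (9,G1,3), (10,G3,4), (11,G2,5), (12,G1,6.5), (12,G3,6.5), (14,G4,8), (16,G3,9), (18,G2,10), (20,G4,11), (21,G1,12.5), (21,G4,12.5), (23,G2,14), (24,G3,15), (25,G3,16), (29,G4,17), (30,G4,18)
Step 2: Sum ranks within each group.
R_1 = 24 (n_1 = 4)
R_2 = 30 (n_2 = 4)
R_3 = 50.5 (n_3 = 5)
R_4 = 66.5 (n_4 = 5)
Step 3: H = 12/(N(N+1)) * sum(R_i^2/n_i) - 3(N+1)
     = 12/(18*19) * (24^2/4 + 30^2/4 + 50.5^2/5 + 66.5^2/5) - 3*19
     = 0.035088 * 1763.5 - 57
     = 4.877193.
Step 4: Ties present; correction factor C = 1 - 12/(18^3 - 18) = 0.997936. Corrected H = 4.877193 / 0.997936 = 4.887280.
Step 5: Under H0, H ~ chi^2(3); p-value = 0.180240.
Step 6: alpha = 0.1. fail to reject H0.

H = 4.8873, df = 3, p = 0.180240, fail to reject H0.


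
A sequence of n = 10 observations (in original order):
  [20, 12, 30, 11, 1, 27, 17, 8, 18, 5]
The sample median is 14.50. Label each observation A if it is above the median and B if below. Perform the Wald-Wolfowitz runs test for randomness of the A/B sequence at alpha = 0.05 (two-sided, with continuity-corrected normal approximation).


Step 1: Compute median = 14.50; label A = above, B = below.
Labels in order: ABABBAABAB  (n_A = 5, n_B = 5)
Step 2: Count runs R = 8.
Step 3: Under H0 (random ordering), E[R] = 2*n_A*n_B/(n_A+n_B) + 1 = 2*5*5/10 + 1 = 6.0000.
        Var[R] = 2*n_A*n_B*(2*n_A*n_B - n_A - n_B) / ((n_A+n_B)^2 * (n_A+n_B-1)) = 2000/900 = 2.2222.
        SD[R] = 1.4907.
Step 4: Continuity-corrected z = (R - 0.5 - E[R]) / SD[R] = (8 - 0.5 - 6.0000) / 1.4907 = 1.0062.
Step 5: Two-sided p-value via normal approximation = 2*(1 - Phi(|z|)) = 0.314305.
Step 6: alpha = 0.05. fail to reject H0.

R = 8, z = 1.0062, p = 0.314305, fail to reject H0.


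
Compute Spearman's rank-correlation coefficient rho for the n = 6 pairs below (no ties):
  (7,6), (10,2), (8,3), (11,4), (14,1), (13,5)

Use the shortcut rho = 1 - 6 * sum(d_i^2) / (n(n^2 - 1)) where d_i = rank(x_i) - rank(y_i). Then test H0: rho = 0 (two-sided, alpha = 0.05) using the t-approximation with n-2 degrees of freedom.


Step 1: Rank x and y separately (midranks; no ties here).
rank(x): 7->1, 10->3, 8->2, 11->4, 14->6, 13->5
rank(y): 6->6, 2->2, 3->3, 4->4, 1->1, 5->5
Step 2: d_i = R_x(i) - R_y(i); compute d_i^2.
  (1-6)^2=25, (3-2)^2=1, (2-3)^2=1, (4-4)^2=0, (6-1)^2=25, (5-5)^2=0
sum(d^2) = 52.
Step 3: rho = 1 - 6*52 / (6*(6^2 - 1)) = 1 - 312/210 = -0.485714.
Step 4: Under H0, t = rho * sqrt((n-2)/(1-rho^2)) = -1.1113 ~ t(4).
Step 5: Two-sided p-value from the t-distribution with 4 df = 0.328723.
Step 6: alpha = 0.05. fail to reject H0.

rho = -0.4857, p = 0.328723, fail to reject H0 at alpha = 0.05.


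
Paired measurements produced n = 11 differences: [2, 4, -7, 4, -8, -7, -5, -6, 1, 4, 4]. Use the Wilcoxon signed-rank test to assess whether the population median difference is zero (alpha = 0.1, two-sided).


Step 1: Drop any zero differences (none here) and take |d_i|.
|d| = [2, 4, 7, 4, 8, 7, 5, 6, 1, 4, 4]
Step 2: Midrank |d_i| (ties get averaged ranks).
ranks: |2|->2, |4|->4.5, |7|->9.5, |4|->4.5, |8|->11, |7|->9.5, |5|->7, |6|->8, |1|->1, |4|->4.5, |4|->4.5
Step 3: Attach original signs; sum ranks with positive sign and with negative sign.
W+ = 2 + 4.5 + 4.5 + 1 + 4.5 + 4.5 = 21
W- = 9.5 + 11 + 9.5 + 7 + 8 = 45
(Check: W+ + W- = 66 should equal n(n+1)/2 = 66.)
Step 4: Test statistic W = min(W+, W-) = 21.
Step 5: Ties in |d|, so use the tie-corrected normal approximation.
        E[W] = n(n+1)/4 = 11*12/4 = 33.
        Tie groups: |d|=4 (t=4), |d|=7 (t=2); sum(t^3 - t) = 66.
        Var[W] = n(n+1)(2n+1)/24 - sum(t^3-t)/48 = 3036/24 - 66/48 = 125.125.
        z = (W - E[W]) / sqrt(Var[W]) = (21 - 33) / 11.1859 = -1.0728.
        Two-sided p = 2*Phi(z) = 0.283371.
Step 6: alpha = 0.1. fail to reject H0.

W+ = 21, W- = 45, W = min = 21, p = 0.283371, fail to reject H0.


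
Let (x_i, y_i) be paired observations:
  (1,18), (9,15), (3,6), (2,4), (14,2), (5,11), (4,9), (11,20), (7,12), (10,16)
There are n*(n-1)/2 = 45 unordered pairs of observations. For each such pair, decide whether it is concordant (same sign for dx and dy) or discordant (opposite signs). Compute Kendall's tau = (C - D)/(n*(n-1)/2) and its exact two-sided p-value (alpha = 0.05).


Step 1: Enumerate the 45 unordered pairs (i,j) with i<j and classify each by sign(x_j-x_i) * sign(y_j-y_i).
  (1,2):dx=+8,dy=-3->D; (1,3):dx=+2,dy=-12->D; (1,4):dx=+1,dy=-14->D; (1,5):dx=+13,dy=-16->D
  (1,6):dx=+4,dy=-7->D; (1,7):dx=+3,dy=-9->D; (1,8):dx=+10,dy=+2->C; (1,9):dx=+6,dy=-6->D
  (1,10):dx=+9,dy=-2->D; (2,3):dx=-6,dy=-9->C; (2,4):dx=-7,dy=-11->C; (2,5):dx=+5,dy=-13->D
  (2,6):dx=-4,dy=-4->C; (2,7):dx=-5,dy=-6->C; (2,8):dx=+2,dy=+5->C; (2,9):dx=-2,dy=-3->C
  (2,10):dx=+1,dy=+1->C; (3,4):dx=-1,dy=-2->C; (3,5):dx=+11,dy=-4->D; (3,6):dx=+2,dy=+5->C
  (3,7):dx=+1,dy=+3->C; (3,8):dx=+8,dy=+14->C; (3,9):dx=+4,dy=+6->C; (3,10):dx=+7,dy=+10->C
  (4,5):dx=+12,dy=-2->D; (4,6):dx=+3,dy=+7->C; (4,7):dx=+2,dy=+5->C; (4,8):dx=+9,dy=+16->C
  (4,9):dx=+5,dy=+8->C; (4,10):dx=+8,dy=+12->C; (5,6):dx=-9,dy=+9->D; (5,7):dx=-10,dy=+7->D
  (5,8):dx=-3,dy=+18->D; (5,9):dx=-7,dy=+10->D; (5,10):dx=-4,dy=+14->D; (6,7):dx=-1,dy=-2->C
  (6,8):dx=+6,dy=+9->C; (6,9):dx=+2,dy=+1->C; (6,10):dx=+5,dy=+5->C; (7,8):dx=+7,dy=+11->C
  (7,9):dx=+3,dy=+3->C; (7,10):dx=+6,dy=+7->C; (8,9):dx=-4,dy=-8->C; (8,10):dx=-1,dy=-4->C
  (9,10):dx=+3,dy=+4->C
Step 2: C = 29, D = 16, total pairs = 45.
Step 3: tau = (C - D)/(n(n-1)/2) = (29 - 16)/45 = 0.288889.
Step 4: Exact two-sided p-value (enumerate n! = 3628800 permutations of y under H0): p = 0.291248.
Step 5: alpha = 0.05. fail to reject H0.

tau_b = 0.2889 (C=29, D=16), p = 0.291248, fail to reject H0.


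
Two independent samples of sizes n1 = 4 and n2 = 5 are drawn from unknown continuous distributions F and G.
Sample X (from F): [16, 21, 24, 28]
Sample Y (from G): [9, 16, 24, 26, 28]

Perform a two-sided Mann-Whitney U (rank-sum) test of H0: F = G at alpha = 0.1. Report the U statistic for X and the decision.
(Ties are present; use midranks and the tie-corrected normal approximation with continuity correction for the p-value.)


Step 1: Combine and sort all 9 observations; assign midranks.
sorted (value, group): (9,Y), (16,X), (16,Y), (21,X), (24,X), (24,Y), (26,Y), (28,X), (28,Y)
ranks: 9->1, 16->2.5, 16->2.5, 21->4, 24->5.5, 24->5.5, 26->7, 28->8.5, 28->8.5
Step 2: Rank sum for X: R1 = 2.5 + 4 + 5.5 + 8.5 = 20.5.
Step 3: U_X = R1 - n1(n1+1)/2 = 20.5 - 4*5/2 = 20.5 - 10 = 10.5.
       U_Y = n1*n2 - U_X = 20 - 10.5 = 9.5.
Step 4: Ties are present, so use the tie-corrected normal approximation (with continuity correction) for the p-value.
Step 5: p-value = 1.000000; compare to alpha = 0.1. fail to reject H0.

U_X = 10.5, p = 1.000000, fail to reject H0 at alpha = 0.1.


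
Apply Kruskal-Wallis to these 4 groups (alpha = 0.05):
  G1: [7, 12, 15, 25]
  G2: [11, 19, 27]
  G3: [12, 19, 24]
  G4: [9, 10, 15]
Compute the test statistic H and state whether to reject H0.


Step 1: Combine all N = 13 observations and assign midranks.
sorted (value, group, rank): (7,G1,1), (9,G4,2), (10,G4,3), (11,G2,4), (12,G1,5.5), (12,G3,5.5), (15,G1,7.5), (15,G4,7.5), (19,G2,9.5), (19,G3,9.5), (24,G3,11), (25,G1,12), (27,G2,13)
Step 2: Sum ranks within each group.
R_1 = 26 (n_1 = 4)
R_2 = 26.5 (n_2 = 3)
R_3 = 26 (n_3 = 3)
R_4 = 12.5 (n_4 = 3)
Step 3: H = 12/(N(N+1)) * sum(R_i^2/n_i) - 3(N+1)
     = 12/(13*14) * (26^2/4 + 26.5^2/3 + 26^2/3 + 12.5^2/3) - 3*14
     = 0.065934 * 680.5 - 42
     = 2.868132.
Step 4: Ties present; correction factor C = 1 - 18/(13^3 - 13) = 0.991758. Corrected H = 2.868132 / 0.991758 = 2.891967.
Step 5: Under H0, H ~ chi^2(3); p-value = 0.408583.
Step 6: alpha = 0.05. fail to reject H0.

H = 2.8920, df = 3, p = 0.408583, fail to reject H0.


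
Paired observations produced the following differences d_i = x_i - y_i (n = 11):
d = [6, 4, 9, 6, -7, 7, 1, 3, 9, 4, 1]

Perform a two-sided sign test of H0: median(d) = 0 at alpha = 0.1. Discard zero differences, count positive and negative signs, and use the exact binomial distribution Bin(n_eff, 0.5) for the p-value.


Step 1: Discard zero differences. Original n = 11; n_eff = number of nonzero differences = 11.
Nonzero differences (with sign): +6, +4, +9, +6, -7, +7, +1, +3, +9, +4, +1
Step 2: Count signs: positive = 10, negative = 1.
Step 3: Under H0: P(positive) = 0.5, so the number of positives S ~ Bin(11, 0.5).
Step 4: Two-sided exact p-value = sum of Bin(11,0.5) probabilities at or below the observed probability = 0.011719.
Step 5: alpha = 0.1. reject H0.

n_eff = 11, pos = 10, neg = 1, p = 0.011719, reject H0.


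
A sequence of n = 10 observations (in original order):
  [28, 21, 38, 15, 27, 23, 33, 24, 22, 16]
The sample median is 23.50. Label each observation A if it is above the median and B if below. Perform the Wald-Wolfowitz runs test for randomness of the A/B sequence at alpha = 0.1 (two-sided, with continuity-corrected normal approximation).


Step 1: Compute median = 23.50; label A = above, B = below.
Labels in order: ABABABAABB  (n_A = 5, n_B = 5)
Step 2: Count runs R = 8.
Step 3: Under H0 (random ordering), E[R] = 2*n_A*n_B/(n_A+n_B) + 1 = 2*5*5/10 + 1 = 6.0000.
        Var[R] = 2*n_A*n_B*(2*n_A*n_B - n_A - n_B) / ((n_A+n_B)^2 * (n_A+n_B-1)) = 2000/900 = 2.2222.
        SD[R] = 1.4907.
Step 4: Continuity-corrected z = (R - 0.5 - E[R]) / SD[R] = (8 - 0.5 - 6.0000) / 1.4907 = 1.0062.
Step 5: Two-sided p-value via normal approximation = 2*(1 - Phi(|z|)) = 0.314305.
Step 6: alpha = 0.1. fail to reject H0.

R = 8, z = 1.0062, p = 0.314305, fail to reject H0.


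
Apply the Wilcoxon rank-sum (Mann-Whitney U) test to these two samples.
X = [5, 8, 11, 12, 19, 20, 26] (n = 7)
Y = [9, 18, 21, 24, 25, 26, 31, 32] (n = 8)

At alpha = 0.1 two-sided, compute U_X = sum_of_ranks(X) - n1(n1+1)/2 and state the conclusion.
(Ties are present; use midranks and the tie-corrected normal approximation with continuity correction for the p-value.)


Step 1: Combine and sort all 15 observations; assign midranks.
sorted (value, group): (5,X), (8,X), (9,Y), (11,X), (12,X), (18,Y), (19,X), (20,X), (21,Y), (24,Y), (25,Y), (26,X), (26,Y), (31,Y), (32,Y)
ranks: 5->1, 8->2, 9->3, 11->4, 12->5, 18->6, 19->7, 20->8, 21->9, 24->10, 25->11, 26->12.5, 26->12.5, 31->14, 32->15
Step 2: Rank sum for X: R1 = 1 + 2 + 4 + 5 + 7 + 8 + 12.5 = 39.5.
Step 3: U_X = R1 - n1(n1+1)/2 = 39.5 - 7*8/2 = 39.5 - 28 = 11.5.
       U_Y = n1*n2 - U_X = 56 - 11.5 = 44.5.
Step 4: Ties are present, so use the tie-corrected normal approximation (with continuity correction) for the p-value.
Step 5: p-value = 0.063840; compare to alpha = 0.1. reject H0.

U_X = 11.5, p = 0.063840, reject H0 at alpha = 0.1.


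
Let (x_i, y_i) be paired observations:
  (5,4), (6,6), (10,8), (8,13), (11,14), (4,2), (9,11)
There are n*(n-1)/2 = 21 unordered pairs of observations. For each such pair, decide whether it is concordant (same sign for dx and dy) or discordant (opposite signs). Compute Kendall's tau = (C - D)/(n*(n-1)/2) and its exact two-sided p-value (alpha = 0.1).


Step 1: Enumerate the 21 unordered pairs (i,j) with i<j and classify each by sign(x_j-x_i) * sign(y_j-y_i).
  (1,2):dx=+1,dy=+2->C; (1,3):dx=+5,dy=+4->C; (1,4):dx=+3,dy=+9->C; (1,5):dx=+6,dy=+10->C
  (1,6):dx=-1,dy=-2->C; (1,7):dx=+4,dy=+7->C; (2,3):dx=+4,dy=+2->C; (2,4):dx=+2,dy=+7->C
  (2,5):dx=+5,dy=+8->C; (2,6):dx=-2,dy=-4->C; (2,7):dx=+3,dy=+5->C; (3,4):dx=-2,dy=+5->D
  (3,5):dx=+1,dy=+6->C; (3,6):dx=-6,dy=-6->C; (3,7):dx=-1,dy=+3->D; (4,5):dx=+3,dy=+1->C
  (4,6):dx=-4,dy=-11->C; (4,7):dx=+1,dy=-2->D; (5,6):dx=-7,dy=-12->C; (5,7):dx=-2,dy=-3->C
  (6,7):dx=+5,dy=+9->C
Step 2: C = 18, D = 3, total pairs = 21.
Step 3: tau = (C - D)/(n(n-1)/2) = (18 - 3)/21 = 0.714286.
Step 4: Exact two-sided p-value (enumerate n! = 5040 permutations of y under H0): p = 0.030159.
Step 5: alpha = 0.1. reject H0.

tau_b = 0.7143 (C=18, D=3), p = 0.030159, reject H0.


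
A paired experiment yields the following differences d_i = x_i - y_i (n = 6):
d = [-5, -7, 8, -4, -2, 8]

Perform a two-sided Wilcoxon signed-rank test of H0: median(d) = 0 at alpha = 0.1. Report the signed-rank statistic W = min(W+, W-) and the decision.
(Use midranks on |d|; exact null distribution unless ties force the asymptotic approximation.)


Step 1: Drop any zero differences (none here) and take |d_i|.
|d| = [5, 7, 8, 4, 2, 8]
Step 2: Midrank |d_i| (ties get averaged ranks).
ranks: |5|->3, |7|->4, |8|->5.5, |4|->2, |2|->1, |8|->5.5
Step 3: Attach original signs; sum ranks with positive sign and with negative sign.
W+ = 5.5 + 5.5 = 11
W- = 3 + 4 + 2 + 1 = 10
(Check: W+ + W- = 21 should equal n(n+1)/2 = 21.)
Step 4: Test statistic W = min(W+, W-) = 10.
Step 5: Ties in |d|, so use the tie-corrected normal approximation.
        E[W] = n(n+1)/4 = 6*7/4 = 10.5.
        Tie groups: |d|=8 (t=2); sum(t^3 - t) = 6.
        Var[W] = n(n+1)(2n+1)/24 - sum(t^3-t)/48 = 546/24 - 6/48 = 22.625.
        z = (W - E[W]) / sqrt(Var[W]) = (10 - 10.5) / 4.7566 = -0.1051.
        Two-sided p = 2*Phi(z) = 0.916282.
Step 6: alpha = 0.1. fail to reject H0.

W+ = 11, W- = 10, W = min = 10, p = 0.916282, fail to reject H0.


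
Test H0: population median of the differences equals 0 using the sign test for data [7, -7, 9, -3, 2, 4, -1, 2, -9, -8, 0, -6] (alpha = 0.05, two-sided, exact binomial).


Step 1: Discard zero differences. Original n = 12; n_eff = number of nonzero differences = 11.
Nonzero differences (with sign): +7, -7, +9, -3, +2, +4, -1, +2, -9, -8, -6
Step 2: Count signs: positive = 5, negative = 6.
Step 3: Under H0: P(positive) = 0.5, so the number of positives S ~ Bin(11, 0.5).
Step 4: Two-sided exact p-value = sum of Bin(11,0.5) probabilities at or below the observed probability = 1.000000.
Step 5: alpha = 0.05. fail to reject H0.

n_eff = 11, pos = 5, neg = 6, p = 1.000000, fail to reject H0.


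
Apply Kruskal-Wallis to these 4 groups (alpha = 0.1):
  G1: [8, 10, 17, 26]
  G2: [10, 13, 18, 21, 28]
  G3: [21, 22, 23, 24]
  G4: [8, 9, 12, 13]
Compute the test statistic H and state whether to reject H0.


Step 1: Combine all N = 17 observations and assign midranks.
sorted (value, group, rank): (8,G1,1.5), (8,G4,1.5), (9,G4,3), (10,G1,4.5), (10,G2,4.5), (12,G4,6), (13,G2,7.5), (13,G4,7.5), (17,G1,9), (18,G2,10), (21,G2,11.5), (21,G3,11.5), (22,G3,13), (23,G3,14), (24,G3,15), (26,G1,16), (28,G2,17)
Step 2: Sum ranks within each group.
R_1 = 31 (n_1 = 4)
R_2 = 50.5 (n_2 = 5)
R_3 = 53.5 (n_3 = 4)
R_4 = 18 (n_4 = 4)
Step 3: H = 12/(N(N+1)) * sum(R_i^2/n_i) - 3(N+1)
     = 12/(17*18) * (31^2/4 + 50.5^2/5 + 53.5^2/4 + 18^2/4) - 3*18
     = 0.039216 * 1546.86 - 54
     = 6.661275.
Step 4: Ties present; correction factor C = 1 - 24/(17^3 - 17) = 0.995098. Corrected H = 6.661275 / 0.995098 = 6.694089.
Step 5: Under H0, H ~ chi^2(3); p-value = 0.082314.
Step 6: alpha = 0.1. reject H0.

H = 6.6941, df = 3, p = 0.082314, reject H0.


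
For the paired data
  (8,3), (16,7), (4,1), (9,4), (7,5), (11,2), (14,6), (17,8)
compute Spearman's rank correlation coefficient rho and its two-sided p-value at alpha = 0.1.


Step 1: Rank x and y separately (midranks; no ties here).
rank(x): 8->3, 16->7, 4->1, 9->4, 7->2, 11->5, 14->6, 17->8
rank(y): 3->3, 7->7, 1->1, 4->4, 5->5, 2->2, 6->6, 8->8
Step 2: d_i = R_x(i) - R_y(i); compute d_i^2.
  (3-3)^2=0, (7-7)^2=0, (1-1)^2=0, (4-4)^2=0, (2-5)^2=9, (5-2)^2=9, (6-6)^2=0, (8-8)^2=0
sum(d^2) = 18.
Step 3: rho = 1 - 6*18 / (8*(8^2 - 1)) = 1 - 108/504 = 0.785714.
Step 4: Under H0, t = rho * sqrt((n-2)/(1-rho^2)) = 3.1113 ~ t(6).
Step 5: Two-sided p-value from the t-distribution with 6 df = 0.020815.
Step 6: alpha = 0.1. reject H0.

rho = 0.7857, p = 0.020815, reject H0 at alpha = 0.1.


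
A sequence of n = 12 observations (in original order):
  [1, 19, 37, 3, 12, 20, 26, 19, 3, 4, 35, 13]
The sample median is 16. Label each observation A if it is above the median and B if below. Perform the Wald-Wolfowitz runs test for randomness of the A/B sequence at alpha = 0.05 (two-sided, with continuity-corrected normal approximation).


Step 1: Compute median = 16; label A = above, B = below.
Labels in order: BAABBAAABBAB  (n_A = 6, n_B = 6)
Step 2: Count runs R = 7.
Step 3: Under H0 (random ordering), E[R] = 2*n_A*n_B/(n_A+n_B) + 1 = 2*6*6/12 + 1 = 7.0000.
        Var[R] = 2*n_A*n_B*(2*n_A*n_B - n_A - n_B) / ((n_A+n_B)^2 * (n_A+n_B-1)) = 4320/1584 = 2.7273.
        SD[R] = 1.6514.
Step 4: R = E[R], so z = 0 with no continuity correction.
Step 5: Two-sided p-value via normal approximation = 2*(1 - Phi(|z|)) = 1.000000.
Step 6: alpha = 0.05. fail to reject H0.

R = 7, z = 0.0000, p = 1.000000, fail to reject H0.


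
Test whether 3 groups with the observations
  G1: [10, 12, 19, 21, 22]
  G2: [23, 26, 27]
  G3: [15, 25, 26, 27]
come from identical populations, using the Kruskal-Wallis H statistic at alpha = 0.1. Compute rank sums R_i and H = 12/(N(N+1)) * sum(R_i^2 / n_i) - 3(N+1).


Step 1: Combine all N = 12 observations and assign midranks.
sorted (value, group, rank): (10,G1,1), (12,G1,2), (15,G3,3), (19,G1,4), (21,G1,5), (22,G1,6), (23,G2,7), (25,G3,8), (26,G2,9.5), (26,G3,9.5), (27,G2,11.5), (27,G3,11.5)
Step 2: Sum ranks within each group.
R_1 = 18 (n_1 = 5)
R_2 = 28 (n_2 = 3)
R_3 = 32 (n_3 = 4)
Step 3: H = 12/(N(N+1)) * sum(R_i^2/n_i) - 3(N+1)
     = 12/(12*13) * (18^2/5 + 28^2/3 + 32^2/4) - 3*13
     = 0.076923 * 582.133 - 39
     = 5.779487.
Step 4: Ties present; correction factor C = 1 - 12/(12^3 - 12) = 0.993007. Corrected H = 5.779487 / 0.993007 = 5.820188.
Step 5: Under H0, H ~ chi^2(2); p-value = 0.054471.
Step 6: alpha = 0.1. reject H0.

H = 5.8202, df = 2, p = 0.054471, reject H0.


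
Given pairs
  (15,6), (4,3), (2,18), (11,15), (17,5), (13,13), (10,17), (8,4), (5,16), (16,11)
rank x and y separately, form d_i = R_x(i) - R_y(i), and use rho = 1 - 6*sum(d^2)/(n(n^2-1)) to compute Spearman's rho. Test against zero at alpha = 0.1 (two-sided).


Step 1: Rank x and y separately (midranks; no ties here).
rank(x): 15->8, 4->2, 2->1, 11->6, 17->10, 13->7, 10->5, 8->4, 5->3, 16->9
rank(y): 6->4, 3->1, 18->10, 15->7, 5->3, 13->6, 17->9, 4->2, 16->8, 11->5
Step 2: d_i = R_x(i) - R_y(i); compute d_i^2.
  (8-4)^2=16, (2-1)^2=1, (1-10)^2=81, (6-7)^2=1, (10-3)^2=49, (7-6)^2=1, (5-9)^2=16, (4-2)^2=4, (3-8)^2=25, (9-5)^2=16
sum(d^2) = 210.
Step 3: rho = 1 - 6*210 / (10*(10^2 - 1)) = 1 - 1260/990 = -0.272727.
Step 4: Under H0, t = rho * sqrt((n-2)/(1-rho^2)) = -0.8018 ~ t(8).
Step 5: Two-sided p-value from the t-distribution with 8 df = 0.445838.
Step 6: alpha = 0.1. fail to reject H0.

rho = -0.2727, p = 0.445838, fail to reject H0 at alpha = 0.1.


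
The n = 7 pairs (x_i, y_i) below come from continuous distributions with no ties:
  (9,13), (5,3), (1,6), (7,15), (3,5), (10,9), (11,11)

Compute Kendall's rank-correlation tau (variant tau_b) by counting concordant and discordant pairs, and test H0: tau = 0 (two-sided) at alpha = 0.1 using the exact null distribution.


Step 1: Enumerate the 21 unordered pairs (i,j) with i<j and classify each by sign(x_j-x_i) * sign(y_j-y_i).
  (1,2):dx=-4,dy=-10->C; (1,3):dx=-8,dy=-7->C; (1,4):dx=-2,dy=+2->D; (1,5):dx=-6,dy=-8->C
  (1,6):dx=+1,dy=-4->D; (1,7):dx=+2,dy=-2->D; (2,3):dx=-4,dy=+3->D; (2,4):dx=+2,dy=+12->C
  (2,5):dx=-2,dy=+2->D; (2,6):dx=+5,dy=+6->C; (2,7):dx=+6,dy=+8->C; (3,4):dx=+6,dy=+9->C
  (3,5):dx=+2,dy=-1->D; (3,6):dx=+9,dy=+3->C; (3,7):dx=+10,dy=+5->C; (4,5):dx=-4,dy=-10->C
  (4,6):dx=+3,dy=-6->D; (4,7):dx=+4,dy=-4->D; (5,6):dx=+7,dy=+4->C; (5,7):dx=+8,dy=+6->C
  (6,7):dx=+1,dy=+2->C
Step 2: C = 13, D = 8, total pairs = 21.
Step 3: tau = (C - D)/(n(n-1)/2) = (13 - 8)/21 = 0.238095.
Step 4: Exact two-sided p-value (enumerate n! = 5040 permutations of y under H0): p = 0.561905.
Step 5: alpha = 0.1. fail to reject H0.

tau_b = 0.2381 (C=13, D=8), p = 0.561905, fail to reject H0.


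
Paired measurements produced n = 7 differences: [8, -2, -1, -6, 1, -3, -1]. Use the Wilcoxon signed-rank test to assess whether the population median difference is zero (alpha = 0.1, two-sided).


Step 1: Drop any zero differences (none here) and take |d_i|.
|d| = [8, 2, 1, 6, 1, 3, 1]
Step 2: Midrank |d_i| (ties get averaged ranks).
ranks: |8|->7, |2|->4, |1|->2, |6|->6, |1|->2, |3|->5, |1|->2
Step 3: Attach original signs; sum ranks with positive sign and with negative sign.
W+ = 7 + 2 = 9
W- = 4 + 2 + 6 + 5 + 2 = 19
(Check: W+ + W- = 28 should equal n(n+1)/2 = 28.)
Step 4: Test statistic W = min(W+, W-) = 9.
Step 5: Ties in |d|, so use the tie-corrected normal approximation.
        E[W] = n(n+1)/4 = 7*8/4 = 14.
        Tie groups: |d|=1 (t=3); sum(t^3 - t) = 24.
        Var[W] = n(n+1)(2n+1)/24 - sum(t^3-t)/48 = 840/24 - 24/48 = 34.5.
        z = (W - E[W]) / sqrt(Var[W]) = (9 - 14) / 5.8737 = -0.8513.
        Two-sided p = 2*Phi(z) = 0.394627.
Step 6: alpha = 0.1. fail to reject H0.

W+ = 9, W- = 19, W = min = 9, p = 0.394627, fail to reject H0.


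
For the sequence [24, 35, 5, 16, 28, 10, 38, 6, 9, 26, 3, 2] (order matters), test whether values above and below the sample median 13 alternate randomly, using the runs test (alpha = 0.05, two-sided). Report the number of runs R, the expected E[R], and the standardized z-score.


Step 1: Compute median = 13; label A = above, B = below.
Labels in order: AABAABABBABB  (n_A = 6, n_B = 6)
Step 2: Count runs R = 8.
Step 3: Under H0 (random ordering), E[R] = 2*n_A*n_B/(n_A+n_B) + 1 = 2*6*6/12 + 1 = 7.0000.
        Var[R] = 2*n_A*n_B*(2*n_A*n_B - n_A - n_B) / ((n_A+n_B)^2 * (n_A+n_B-1)) = 4320/1584 = 2.7273.
        SD[R] = 1.6514.
Step 4: Continuity-corrected z = (R - 0.5 - E[R]) / SD[R] = (8 - 0.5 - 7.0000) / 1.6514 = 0.3028.
Step 5: Two-sided p-value via normal approximation = 2*(1 - Phi(|z|)) = 0.762069.
Step 6: alpha = 0.05. fail to reject H0.

R = 8, z = 0.3028, p = 0.762069, fail to reject H0.


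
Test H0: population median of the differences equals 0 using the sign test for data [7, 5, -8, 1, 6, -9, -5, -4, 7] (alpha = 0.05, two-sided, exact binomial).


Step 1: Discard zero differences. Original n = 9; n_eff = number of nonzero differences = 9.
Nonzero differences (with sign): +7, +5, -8, +1, +6, -9, -5, -4, +7
Step 2: Count signs: positive = 5, negative = 4.
Step 3: Under H0: P(positive) = 0.5, so the number of positives S ~ Bin(9, 0.5).
Step 4: Two-sided exact p-value = sum of Bin(9,0.5) probabilities at or below the observed probability = 1.000000.
Step 5: alpha = 0.05. fail to reject H0.

n_eff = 9, pos = 5, neg = 4, p = 1.000000, fail to reject H0.


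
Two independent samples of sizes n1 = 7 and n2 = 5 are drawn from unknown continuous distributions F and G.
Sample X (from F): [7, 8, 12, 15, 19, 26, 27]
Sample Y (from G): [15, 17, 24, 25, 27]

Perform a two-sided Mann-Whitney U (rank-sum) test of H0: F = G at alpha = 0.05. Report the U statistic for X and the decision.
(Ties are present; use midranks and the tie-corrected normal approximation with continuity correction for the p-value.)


Step 1: Combine and sort all 12 observations; assign midranks.
sorted (value, group): (7,X), (8,X), (12,X), (15,X), (15,Y), (17,Y), (19,X), (24,Y), (25,Y), (26,X), (27,X), (27,Y)
ranks: 7->1, 8->2, 12->3, 15->4.5, 15->4.5, 17->6, 19->7, 24->8, 25->9, 26->10, 27->11.5, 27->11.5
Step 2: Rank sum for X: R1 = 1 + 2 + 3 + 4.5 + 7 + 10 + 11.5 = 39.
Step 3: U_X = R1 - n1(n1+1)/2 = 39 - 7*8/2 = 39 - 28 = 11.
       U_Y = n1*n2 - U_X = 35 - 11 = 24.
Step 4: Ties are present, so use the tie-corrected normal approximation (with continuity correction) for the p-value.
Step 5: p-value = 0.328162; compare to alpha = 0.05. fail to reject H0.

U_X = 11, p = 0.328162, fail to reject H0 at alpha = 0.05.


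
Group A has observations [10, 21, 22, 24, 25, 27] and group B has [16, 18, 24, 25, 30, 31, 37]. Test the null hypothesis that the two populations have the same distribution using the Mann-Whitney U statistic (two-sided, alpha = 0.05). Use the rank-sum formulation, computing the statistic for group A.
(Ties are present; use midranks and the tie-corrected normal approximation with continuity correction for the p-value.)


Step 1: Combine and sort all 13 observations; assign midranks.
sorted (value, group): (10,X), (16,Y), (18,Y), (21,X), (22,X), (24,X), (24,Y), (25,X), (25,Y), (27,X), (30,Y), (31,Y), (37,Y)
ranks: 10->1, 16->2, 18->3, 21->4, 22->5, 24->6.5, 24->6.5, 25->8.5, 25->8.5, 27->10, 30->11, 31->12, 37->13
Step 2: Rank sum for X: R1 = 1 + 4 + 5 + 6.5 + 8.5 + 10 = 35.
Step 3: U_X = R1 - n1(n1+1)/2 = 35 - 6*7/2 = 35 - 21 = 14.
       U_Y = n1*n2 - U_X = 42 - 14 = 28.
Step 4: Ties are present, so use the tie-corrected normal approximation (with continuity correction) for the p-value.
Step 5: p-value = 0.351785; compare to alpha = 0.05. fail to reject H0.

U_X = 14, p = 0.351785, fail to reject H0 at alpha = 0.05.


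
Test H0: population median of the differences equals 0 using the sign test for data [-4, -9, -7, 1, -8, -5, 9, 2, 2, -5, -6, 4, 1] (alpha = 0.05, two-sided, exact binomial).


Step 1: Discard zero differences. Original n = 13; n_eff = number of nonzero differences = 13.
Nonzero differences (with sign): -4, -9, -7, +1, -8, -5, +9, +2, +2, -5, -6, +4, +1
Step 2: Count signs: positive = 6, negative = 7.
Step 3: Under H0: P(positive) = 0.5, so the number of positives S ~ Bin(13, 0.5).
Step 4: Two-sided exact p-value = sum of Bin(13,0.5) probabilities at or below the observed probability = 1.000000.
Step 5: alpha = 0.05. fail to reject H0.

n_eff = 13, pos = 6, neg = 7, p = 1.000000, fail to reject H0.


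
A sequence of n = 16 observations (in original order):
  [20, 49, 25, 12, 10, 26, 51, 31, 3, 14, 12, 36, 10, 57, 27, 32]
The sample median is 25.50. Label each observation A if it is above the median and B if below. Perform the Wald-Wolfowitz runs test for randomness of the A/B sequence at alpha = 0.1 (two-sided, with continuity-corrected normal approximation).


Step 1: Compute median = 25.50; label A = above, B = below.
Labels in order: BABBBAAABBBABAAA  (n_A = 8, n_B = 8)
Step 2: Count runs R = 8.
Step 3: Under H0 (random ordering), E[R] = 2*n_A*n_B/(n_A+n_B) + 1 = 2*8*8/16 + 1 = 9.0000.
        Var[R] = 2*n_A*n_B*(2*n_A*n_B - n_A - n_B) / ((n_A+n_B)^2 * (n_A+n_B-1)) = 14336/3840 = 3.7333.
        SD[R] = 1.9322.
Step 4: Continuity-corrected z = (R + 0.5 - E[R]) / SD[R] = (8 + 0.5 - 9.0000) / 1.9322 = -0.2588.
Step 5: Two-sided p-value via normal approximation = 2*(1 - Phi(|z|)) = 0.795809.
Step 6: alpha = 0.1. fail to reject H0.

R = 8, z = -0.2588, p = 0.795809, fail to reject H0.


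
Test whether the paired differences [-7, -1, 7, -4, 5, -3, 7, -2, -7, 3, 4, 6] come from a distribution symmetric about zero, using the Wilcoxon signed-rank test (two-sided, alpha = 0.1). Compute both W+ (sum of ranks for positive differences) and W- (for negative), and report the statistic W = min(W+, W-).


Step 1: Drop any zero differences (none here) and take |d_i|.
|d| = [7, 1, 7, 4, 5, 3, 7, 2, 7, 3, 4, 6]
Step 2: Midrank |d_i| (ties get averaged ranks).
ranks: |7|->10.5, |1|->1, |7|->10.5, |4|->5.5, |5|->7, |3|->3.5, |7|->10.5, |2|->2, |7|->10.5, |3|->3.5, |4|->5.5, |6|->8
Step 3: Attach original signs; sum ranks with positive sign and with negative sign.
W+ = 10.5 + 7 + 10.5 + 3.5 + 5.5 + 8 = 45
W- = 10.5 + 1 + 5.5 + 3.5 + 2 + 10.5 = 33
(Check: W+ + W- = 78 should equal n(n+1)/2 = 78.)
Step 4: Test statistic W = min(W+, W-) = 33.
Step 5: Ties in |d|, so use the tie-corrected normal approximation.
        E[W] = n(n+1)/4 = 12*13/4 = 39.
        Tie groups: |d|=3 (t=2), |d|=4 (t=2), |d|=7 (t=4); sum(t^3 - t) = 72.
        Var[W] = n(n+1)(2n+1)/24 - sum(t^3-t)/48 = 3900/24 - 72/48 = 161.
        z = (W - E[W]) / sqrt(Var[W]) = (33 - 39) / 12.6886 = -0.4729.
        Two-sided p = 2*Phi(z) = 0.636309.
Step 6: alpha = 0.1. fail to reject H0.

W+ = 45, W- = 33, W = min = 33, p = 0.636309, fail to reject H0.


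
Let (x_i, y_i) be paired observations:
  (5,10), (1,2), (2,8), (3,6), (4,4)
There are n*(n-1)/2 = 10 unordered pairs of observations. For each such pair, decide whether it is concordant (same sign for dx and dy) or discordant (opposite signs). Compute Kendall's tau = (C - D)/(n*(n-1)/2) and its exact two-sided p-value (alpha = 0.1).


Step 1: Enumerate the 10 unordered pairs (i,j) with i<j and classify each by sign(x_j-x_i) * sign(y_j-y_i).
  (1,2):dx=-4,dy=-8->C; (1,3):dx=-3,dy=-2->C; (1,4):dx=-2,dy=-4->C; (1,5):dx=-1,dy=-6->C
  (2,3):dx=+1,dy=+6->C; (2,4):dx=+2,dy=+4->C; (2,5):dx=+3,dy=+2->C; (3,4):dx=+1,dy=-2->D
  (3,5):dx=+2,dy=-4->D; (4,5):dx=+1,dy=-2->D
Step 2: C = 7, D = 3, total pairs = 10.
Step 3: tau = (C - D)/(n(n-1)/2) = (7 - 3)/10 = 0.400000.
Step 4: Exact two-sided p-value (enumerate n! = 120 permutations of y under H0): p = 0.483333.
Step 5: alpha = 0.1. fail to reject H0.

tau_b = 0.4000 (C=7, D=3), p = 0.483333, fail to reject H0.


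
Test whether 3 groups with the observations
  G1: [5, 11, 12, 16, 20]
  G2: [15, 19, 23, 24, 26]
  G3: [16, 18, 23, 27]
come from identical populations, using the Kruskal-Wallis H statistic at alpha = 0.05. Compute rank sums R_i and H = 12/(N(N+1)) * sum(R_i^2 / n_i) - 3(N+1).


Step 1: Combine all N = 14 observations and assign midranks.
sorted (value, group, rank): (5,G1,1), (11,G1,2), (12,G1,3), (15,G2,4), (16,G1,5.5), (16,G3,5.5), (18,G3,7), (19,G2,8), (20,G1,9), (23,G2,10.5), (23,G3,10.5), (24,G2,12), (26,G2,13), (27,G3,14)
Step 2: Sum ranks within each group.
R_1 = 20.5 (n_1 = 5)
R_2 = 47.5 (n_2 = 5)
R_3 = 37 (n_3 = 4)
Step 3: H = 12/(N(N+1)) * sum(R_i^2/n_i) - 3(N+1)
     = 12/(14*15) * (20.5^2/5 + 47.5^2/5 + 37^2/4) - 3*15
     = 0.057143 * 877.55 - 45
     = 5.145714.
Step 4: Ties present; correction factor C = 1 - 12/(14^3 - 14) = 0.995604. Corrected H = 5.145714 / 0.995604 = 5.168433.
Step 5: Under H0, H ~ chi^2(2); p-value = 0.075455.
Step 6: alpha = 0.05. fail to reject H0.

H = 5.1684, df = 2, p = 0.075455, fail to reject H0.


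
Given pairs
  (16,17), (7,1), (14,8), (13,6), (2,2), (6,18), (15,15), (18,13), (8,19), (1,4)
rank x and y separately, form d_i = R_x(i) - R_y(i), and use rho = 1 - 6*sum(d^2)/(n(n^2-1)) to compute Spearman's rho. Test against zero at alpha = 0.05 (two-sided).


Step 1: Rank x and y separately (midranks; no ties here).
rank(x): 16->9, 7->4, 14->7, 13->6, 2->2, 6->3, 15->8, 18->10, 8->5, 1->1
rank(y): 17->8, 1->1, 8->5, 6->4, 2->2, 18->9, 15->7, 13->6, 19->10, 4->3
Step 2: d_i = R_x(i) - R_y(i); compute d_i^2.
  (9-8)^2=1, (4-1)^2=9, (7-5)^2=4, (6-4)^2=4, (2-2)^2=0, (3-9)^2=36, (8-7)^2=1, (10-6)^2=16, (5-10)^2=25, (1-3)^2=4
sum(d^2) = 100.
Step 3: rho = 1 - 6*100 / (10*(10^2 - 1)) = 1 - 600/990 = 0.393939.
Step 4: Under H0, t = rho * sqrt((n-2)/(1-rho^2)) = 1.2123 ~ t(8).
Step 5: Two-sided p-value from the t-distribution with 8 df = 0.259998.
Step 6: alpha = 0.05. fail to reject H0.

rho = 0.3939, p = 0.259998, fail to reject H0 at alpha = 0.05.


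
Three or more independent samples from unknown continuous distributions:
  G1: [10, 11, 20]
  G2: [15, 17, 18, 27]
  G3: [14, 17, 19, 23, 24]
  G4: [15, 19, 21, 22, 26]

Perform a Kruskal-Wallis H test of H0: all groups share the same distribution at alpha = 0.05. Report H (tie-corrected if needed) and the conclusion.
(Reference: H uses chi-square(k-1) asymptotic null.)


Step 1: Combine all N = 17 observations and assign midranks.
sorted (value, group, rank): (10,G1,1), (11,G1,2), (14,G3,3), (15,G2,4.5), (15,G4,4.5), (17,G2,6.5), (17,G3,6.5), (18,G2,8), (19,G3,9.5), (19,G4,9.5), (20,G1,11), (21,G4,12), (22,G4,13), (23,G3,14), (24,G3,15), (26,G4,16), (27,G2,17)
Step 2: Sum ranks within each group.
R_1 = 14 (n_1 = 3)
R_2 = 36 (n_2 = 4)
R_3 = 48 (n_3 = 5)
R_4 = 55 (n_4 = 5)
Step 3: H = 12/(N(N+1)) * sum(R_i^2/n_i) - 3(N+1)
     = 12/(17*18) * (14^2/3 + 36^2/4 + 48^2/5 + 55^2/5) - 3*18
     = 0.039216 * 1455.13 - 54
     = 3.064052.
Step 4: Ties present; correction factor C = 1 - 18/(17^3 - 17) = 0.996324. Corrected H = 3.064052 / 0.996324 = 3.075359.
Step 5: Under H0, H ~ chi^2(3); p-value = 0.380152.
Step 6: alpha = 0.05. fail to reject H0.

H = 3.0754, df = 3, p = 0.380152, fail to reject H0.


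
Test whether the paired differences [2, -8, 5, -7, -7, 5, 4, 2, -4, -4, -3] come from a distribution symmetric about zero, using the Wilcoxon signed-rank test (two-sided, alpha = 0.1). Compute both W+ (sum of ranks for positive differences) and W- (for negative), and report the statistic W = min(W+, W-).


Step 1: Drop any zero differences (none here) and take |d_i|.
|d| = [2, 8, 5, 7, 7, 5, 4, 2, 4, 4, 3]
Step 2: Midrank |d_i| (ties get averaged ranks).
ranks: |2|->1.5, |8|->11, |5|->7.5, |7|->9.5, |7|->9.5, |5|->7.5, |4|->5, |2|->1.5, |4|->5, |4|->5, |3|->3
Step 3: Attach original signs; sum ranks with positive sign and with negative sign.
W+ = 1.5 + 7.5 + 7.5 + 5 + 1.5 = 23
W- = 11 + 9.5 + 9.5 + 5 + 5 + 3 = 43
(Check: W+ + W- = 66 should equal n(n+1)/2 = 66.)
Step 4: Test statistic W = min(W+, W-) = 23.
Step 5: Ties in |d|, so use the tie-corrected normal approximation.
        E[W] = n(n+1)/4 = 11*12/4 = 33.
        Tie groups: |d|=2 (t=2), |d|=4 (t=3), |d|=5 (t=2), |d|=7 (t=2); sum(t^3 - t) = 42.
        Var[W] = n(n+1)(2n+1)/24 - sum(t^3-t)/48 = 3036/24 - 42/48 = 125.625.
        z = (W - E[W]) / sqrt(Var[W]) = (23 - 33) / 11.2083 = -0.8922.
        Two-sided p = 2*Phi(z) = 0.372286.
Step 6: alpha = 0.1. fail to reject H0.

W+ = 23, W- = 43, W = min = 23, p = 0.372286, fail to reject H0.
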